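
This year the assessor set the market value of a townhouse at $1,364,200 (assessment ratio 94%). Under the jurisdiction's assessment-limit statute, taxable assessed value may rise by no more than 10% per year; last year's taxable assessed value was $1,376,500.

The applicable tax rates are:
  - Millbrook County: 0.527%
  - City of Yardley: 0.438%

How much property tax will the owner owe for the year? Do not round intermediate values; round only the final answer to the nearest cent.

Uncapped assessed value = $1,364,200 × 0.94 = $1,282,348
Cap limit = $1,376,500 × 1.1 = $1,514,150
Taxable assessed value = min($1,282,348, $1,514,150) = $1,282,348 (cap does not bind)
Millbrook County: $1,282,348 × 0.00527 = $6,757.97396
City of Yardley: $1,282,348 × 0.00438 = $5,616.68424
Total = $12,374.6582

$12,374.66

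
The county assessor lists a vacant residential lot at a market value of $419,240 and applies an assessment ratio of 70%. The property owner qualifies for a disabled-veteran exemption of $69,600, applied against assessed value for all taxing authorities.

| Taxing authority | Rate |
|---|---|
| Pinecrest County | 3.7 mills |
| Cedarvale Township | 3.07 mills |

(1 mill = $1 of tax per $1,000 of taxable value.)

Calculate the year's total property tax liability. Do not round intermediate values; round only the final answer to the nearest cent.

Assessed value = $419,240 × 0.7 = $293,468
Taxable value = $293,468 − $69,600 = $223,868
Pinecrest County: $223,868 × 0.0037 = $828.3116
Cedarvale Township: $223,868 × 0.00307 = $687.27476
Total = $828.3116 + $687.27476 = $1,515.58636

$1,515.59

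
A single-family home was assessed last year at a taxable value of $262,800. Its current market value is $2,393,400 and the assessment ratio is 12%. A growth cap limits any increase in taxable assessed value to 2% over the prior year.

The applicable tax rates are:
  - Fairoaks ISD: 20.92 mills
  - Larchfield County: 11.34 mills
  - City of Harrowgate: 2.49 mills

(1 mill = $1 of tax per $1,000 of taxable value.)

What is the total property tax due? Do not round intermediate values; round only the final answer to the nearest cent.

$9,314.95

Uncapped assessed value = $2,393,400 × 0.12 = $287,208
Cap limit = $262,800 × 1.02 = $268,056
Taxable assessed value = min($287,208, $268,056) = $268,056 (cap binds)
Fairoaks ISD: $268,056 × 0.02092 = $5,607.73152
Larchfield County: $268,056 × 0.01134 = $3,039.75504
City of Harrowgate: $268,056 × 0.00249 = $667.45944
Total = $9,314.946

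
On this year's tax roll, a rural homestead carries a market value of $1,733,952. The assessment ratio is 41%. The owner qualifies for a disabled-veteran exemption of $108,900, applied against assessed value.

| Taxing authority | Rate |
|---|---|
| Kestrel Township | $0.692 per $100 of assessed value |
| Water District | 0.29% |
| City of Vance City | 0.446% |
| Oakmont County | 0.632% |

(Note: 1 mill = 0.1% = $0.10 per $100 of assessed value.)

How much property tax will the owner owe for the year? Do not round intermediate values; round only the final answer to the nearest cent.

Assessed value = $1,733,952 × 0.41 = $710,920.32
Taxable value = $710,920.32 − $108,900 = $602,020.32
Kestrel Township: $602,020.32 × 0.00692 = $4,165.9806144
Water District: $602,020.32 × 0.0029 = $1,745.858928
City of Vance City: $602,020.32 × 0.00446 = $2,685.0106272
Oakmont County: $602,020.32 × 0.00632 = $3,804.7684224
Total = $12,401.618592

$12,401.62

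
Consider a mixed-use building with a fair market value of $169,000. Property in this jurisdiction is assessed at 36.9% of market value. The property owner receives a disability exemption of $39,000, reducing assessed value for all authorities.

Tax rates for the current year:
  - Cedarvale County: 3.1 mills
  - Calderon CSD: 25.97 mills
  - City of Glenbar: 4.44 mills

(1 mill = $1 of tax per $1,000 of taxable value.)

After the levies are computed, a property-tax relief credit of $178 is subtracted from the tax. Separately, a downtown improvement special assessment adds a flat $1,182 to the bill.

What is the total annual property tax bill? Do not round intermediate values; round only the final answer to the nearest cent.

$1,786.83

Assessed value = $169,000 × 0.369 = $62,361
Taxable value = $62,361 − $39,000 = $23,361
Cedarvale County: $23,361 × 0.0031 = $72.4191
Calderon CSD: $23,361 × 0.02597 = $606.68517
City of Glenbar: $23,361 × 0.00444 = $103.72284
Levies subtotal = $782.82711
After credit = $782.82711 − $178 = $604.82711
Total = $604.82711 + $1,182 = $1,786.82711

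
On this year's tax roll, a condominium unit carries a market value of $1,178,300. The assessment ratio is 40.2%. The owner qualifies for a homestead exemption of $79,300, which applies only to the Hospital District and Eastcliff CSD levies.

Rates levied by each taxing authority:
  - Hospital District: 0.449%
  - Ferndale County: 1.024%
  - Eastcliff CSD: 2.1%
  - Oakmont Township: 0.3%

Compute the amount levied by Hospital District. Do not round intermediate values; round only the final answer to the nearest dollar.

$1,771

Assessed value = $1,178,300 × 0.402 = $473,676.6
Hospital District taxable value = $473,676.6 − $79,300 = $394,376.6
Hospital District levy = $394,376.6 × 0.00449 = $1,770.750934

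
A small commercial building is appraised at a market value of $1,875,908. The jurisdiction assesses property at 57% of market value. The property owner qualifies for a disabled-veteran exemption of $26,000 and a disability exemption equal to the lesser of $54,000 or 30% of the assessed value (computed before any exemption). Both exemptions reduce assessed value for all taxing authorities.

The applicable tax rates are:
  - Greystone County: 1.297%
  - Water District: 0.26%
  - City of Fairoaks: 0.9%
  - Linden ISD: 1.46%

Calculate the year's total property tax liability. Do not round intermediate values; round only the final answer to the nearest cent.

Assessed value = $1,875,908 × 0.57 = $1,069,267.56
Disability exemption = min($54,000, 30% × $1,069,267.56) = min($54,000, $320,780.268) = $54,000 (dollar cap binds)
Taxable value = $1,069,267.56 − $26,000 − $54,000 = $989,267.56
Greystone County: $989,267.56 × 0.01297 = $12,830.8002532
Water District: $989,267.56 × 0.0026 = $2,572.095656
City of Fairoaks: $989,267.56 × 0.009 = $8,903.40804
Linden ISD: $989,267.56 × 0.0146 = $14,443.306376
Total = $38,749.6103252

$38,749.61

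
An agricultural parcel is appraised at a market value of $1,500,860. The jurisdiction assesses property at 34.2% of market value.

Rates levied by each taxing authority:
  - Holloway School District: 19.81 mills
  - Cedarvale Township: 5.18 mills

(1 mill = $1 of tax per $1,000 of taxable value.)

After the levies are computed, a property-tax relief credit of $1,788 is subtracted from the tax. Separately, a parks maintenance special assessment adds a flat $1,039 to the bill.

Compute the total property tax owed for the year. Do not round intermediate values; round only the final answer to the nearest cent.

Assessed value = $1,500,860 × 0.342 = $513,294.12
Holloway School District: $513,294.12 × 0.01981 = $10,168.3565172
Cedarvale Township: $513,294.12 × 0.00518 = $2,658.8635416
Levies subtotal = $12,827.2200588
After credit = $12,827.2200588 − $1,788 = $11,039.2200588
Total = $11,039.2200588 + $1,039 = $12,078.2200588

$12,078.22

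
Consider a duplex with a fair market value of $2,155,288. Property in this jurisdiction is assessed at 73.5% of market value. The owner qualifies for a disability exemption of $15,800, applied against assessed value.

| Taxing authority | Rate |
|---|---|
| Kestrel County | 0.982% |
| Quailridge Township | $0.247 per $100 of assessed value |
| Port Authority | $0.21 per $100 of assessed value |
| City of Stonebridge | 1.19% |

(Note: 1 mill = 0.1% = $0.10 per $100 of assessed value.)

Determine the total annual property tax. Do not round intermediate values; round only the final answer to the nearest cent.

$41,231.57

Assessed value = $2,155,288 × 0.735 = $1,584,136.68
Taxable value = $1,584,136.68 − $15,800 = $1,568,336.68
Kestrel County: $1,568,336.68 × 0.00982 = $15,401.0661976
Quailridge Township: $1,568,336.68 × 0.00247 = $3,873.7915996
Port Authority: $1,568,336.68 × 0.0021 = $3,293.507028
City of Stonebridge: $1,568,336.68 × 0.0119 = $18,663.206492
Total = $41,231.5713172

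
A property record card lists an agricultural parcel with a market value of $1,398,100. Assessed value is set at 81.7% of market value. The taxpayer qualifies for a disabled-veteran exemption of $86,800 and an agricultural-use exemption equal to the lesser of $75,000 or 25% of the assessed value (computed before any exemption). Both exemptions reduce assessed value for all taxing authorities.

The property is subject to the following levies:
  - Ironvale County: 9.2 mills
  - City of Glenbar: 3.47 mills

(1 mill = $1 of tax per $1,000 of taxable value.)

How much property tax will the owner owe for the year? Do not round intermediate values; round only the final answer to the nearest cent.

Assessed value = $1,398,100 × 0.817 = $1,142,247.7
Agricultural-use exemption = min($75,000, 25% × $1,142,247.7) = min($75,000, $285,561.925) = $75,000 (dollar cap binds)
Taxable value = $1,142,247.7 − $86,800 − $75,000 = $980,447.7
Ironvale County: $980,447.7 × 0.0092 = $9,020.11884
City of Glenbar: $980,447.7 × 0.00347 = $3,402.153519
Total = $12,422.272359

$12,422.27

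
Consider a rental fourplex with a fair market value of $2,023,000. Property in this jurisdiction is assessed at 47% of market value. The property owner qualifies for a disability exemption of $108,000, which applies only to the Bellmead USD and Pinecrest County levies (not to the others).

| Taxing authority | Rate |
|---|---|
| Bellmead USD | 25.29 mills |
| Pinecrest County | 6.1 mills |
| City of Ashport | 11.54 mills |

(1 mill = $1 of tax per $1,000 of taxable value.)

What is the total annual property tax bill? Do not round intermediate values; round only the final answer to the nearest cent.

$37,428.15

Assessed value = $2,023,000 × 0.47 = $950,810
Bellmead USD: ($950,810 − $108,000) × 0.02529 = $842,810 × 0.02529 = $21,314.6649
Pinecrest County: ($950,810 − $108,000) × 0.0061 = $842,810 × 0.0061 = $5,141.141
City of Ashport: $950,810 × 0.01154 = $10,972.3474
Total = $37,428.1533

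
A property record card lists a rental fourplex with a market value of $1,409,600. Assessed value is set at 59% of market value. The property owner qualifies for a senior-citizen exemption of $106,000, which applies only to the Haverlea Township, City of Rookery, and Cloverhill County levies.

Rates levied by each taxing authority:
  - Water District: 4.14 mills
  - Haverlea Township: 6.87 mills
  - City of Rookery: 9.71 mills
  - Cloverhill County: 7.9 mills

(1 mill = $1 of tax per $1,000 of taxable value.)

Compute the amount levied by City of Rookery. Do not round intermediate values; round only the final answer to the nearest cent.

$7,046.20

Assessed value = $1,409,600 × 0.59 = $831,664
City of Rookery taxable value = $831,664 − $106,000 = $725,664
City of Rookery levy = $725,664 × 0.00971 = $7,046.19744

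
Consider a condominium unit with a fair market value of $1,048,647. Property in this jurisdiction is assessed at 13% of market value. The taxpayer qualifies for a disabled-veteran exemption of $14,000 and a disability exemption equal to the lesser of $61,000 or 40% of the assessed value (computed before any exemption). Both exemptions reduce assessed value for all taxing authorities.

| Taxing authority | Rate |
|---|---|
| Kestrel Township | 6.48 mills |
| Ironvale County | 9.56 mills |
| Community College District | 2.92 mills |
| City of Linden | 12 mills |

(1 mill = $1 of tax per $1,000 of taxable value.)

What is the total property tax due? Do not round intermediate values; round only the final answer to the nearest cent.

Assessed value = $1,048,647 × 0.13 = $136,324.11
Disability exemption = min($61,000, 40% × $136,324.11) = min($61,000, $54,529.644) = $54,529.644 (percentage binds)
Taxable value = $136,324.11 − $14,000 − $54,529.644 = $67,794.466
Kestrel Township: $67,794.466 × 0.00648 = $439.30813968
Ironvale County: $67,794.466 × 0.00956 = $648.11509496
Community College District: $67,794.466 × 0.00292 = $197.95984072
City of Linden: $67,794.466 × 0.012 = $813.533592
Total = $2,098.91666736

$2,098.92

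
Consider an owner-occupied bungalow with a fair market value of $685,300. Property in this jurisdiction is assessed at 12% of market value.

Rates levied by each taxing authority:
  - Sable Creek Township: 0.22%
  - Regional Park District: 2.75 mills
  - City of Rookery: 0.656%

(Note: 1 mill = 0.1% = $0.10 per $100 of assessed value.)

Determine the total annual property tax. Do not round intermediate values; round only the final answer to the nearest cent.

$946.54

Assessed value = $685,300 × 0.12 = $82,236
Sable Creek Township: $82,236 × 0.0022 = $180.9192
Regional Park District: $82,236 × 0.00275 = $226.149
City of Rookery: $82,236 × 0.00656 = $539.46816
Total = $946.53636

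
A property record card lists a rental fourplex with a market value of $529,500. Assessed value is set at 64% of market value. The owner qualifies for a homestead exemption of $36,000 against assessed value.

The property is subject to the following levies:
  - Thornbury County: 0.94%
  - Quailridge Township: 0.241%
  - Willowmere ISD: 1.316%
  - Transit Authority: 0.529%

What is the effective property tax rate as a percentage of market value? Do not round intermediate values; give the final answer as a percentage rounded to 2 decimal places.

1.73%

Assessed value = $529,500 × 0.64 = $338,880
Taxable value = $338,880 − $36,000 = $302,880
Thornbury County: $302,880 × 0.0094 = $2,847.072
Quailridge Township: $302,880 × 0.00241 = $729.9408
Willowmere ISD: $302,880 × 0.01316 = $3,985.9008
Transit Authority: $302,880 × 0.00529 = $1,602.2352
Total tax = $9,165.1488
Effective rate = $9,165.1488 ÷ $529,500 = 1.73% of market value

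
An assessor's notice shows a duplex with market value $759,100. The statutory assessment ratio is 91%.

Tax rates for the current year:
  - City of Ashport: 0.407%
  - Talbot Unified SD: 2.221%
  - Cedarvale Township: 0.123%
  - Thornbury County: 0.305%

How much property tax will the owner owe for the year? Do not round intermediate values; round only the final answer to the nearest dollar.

Assessed value = $759,100 × 0.91 = $690,781
City of Ashport: $690,781 × 0.00407 = $2,811.47867
Talbot Unified SD: $690,781 × 0.02221 = $15,342.24601
Cedarvale Township: $690,781 × 0.00123 = $849.66063
Thornbury County: $690,781 × 0.00305 = $2,106.88205
Total = $2,811.47867 + $15,342.24601 + $849.66063 + $2,106.88205 = $21,110.26736

$21,110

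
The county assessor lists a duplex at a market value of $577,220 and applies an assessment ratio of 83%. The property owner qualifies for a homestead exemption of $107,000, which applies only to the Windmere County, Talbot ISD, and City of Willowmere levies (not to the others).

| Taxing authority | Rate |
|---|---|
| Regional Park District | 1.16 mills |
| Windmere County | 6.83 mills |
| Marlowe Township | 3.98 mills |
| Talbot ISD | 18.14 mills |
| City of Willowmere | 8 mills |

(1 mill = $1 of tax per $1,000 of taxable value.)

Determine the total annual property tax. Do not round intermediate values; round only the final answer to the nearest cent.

$14,730.43

Assessed value = $577,220 × 0.83 = $479,092.6
Regional Park District: $479,092.6 × 0.00116 = $555.747416
Windmere County: ($479,092.6 − $107,000) × 0.00683 = $372,092.6 × 0.00683 = $2,541.392458
Marlowe Township: $479,092.6 × 0.00398 = $1,906.788548
Talbot ISD: ($479,092.6 − $107,000) × 0.01814 = $372,092.6 × 0.01814 = $6,749.759764
City of Willowmere: ($479,092.6 − $107,000) × 0.008 = $372,092.6 × 0.008 = $2,976.7408
Total = $14,730.428986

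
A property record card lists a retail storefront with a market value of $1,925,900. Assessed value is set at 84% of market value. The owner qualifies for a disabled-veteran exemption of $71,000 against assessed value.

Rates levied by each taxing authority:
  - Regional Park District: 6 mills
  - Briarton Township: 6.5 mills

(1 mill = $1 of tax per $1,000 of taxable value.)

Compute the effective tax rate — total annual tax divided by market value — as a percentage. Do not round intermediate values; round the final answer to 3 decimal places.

Assessed value = $1,925,900 × 0.84 = $1,617,756
Taxable value = $1,617,756 − $71,000 = $1,546,756
Regional Park District: $1,546,756 × 0.006 = $9,280.536
Briarton Township: $1,546,756 × 0.0065 = $10,053.914
Total tax = $19,334.45
Effective rate = $19,334.45 ÷ $1,925,900 = 1.004% of market value

1.004%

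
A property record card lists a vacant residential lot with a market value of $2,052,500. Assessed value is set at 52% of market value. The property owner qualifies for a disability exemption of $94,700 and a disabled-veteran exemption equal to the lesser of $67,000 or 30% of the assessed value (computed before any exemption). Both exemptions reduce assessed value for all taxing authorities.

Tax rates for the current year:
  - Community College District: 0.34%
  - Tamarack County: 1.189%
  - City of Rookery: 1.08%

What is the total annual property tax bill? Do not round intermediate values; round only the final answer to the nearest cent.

Assessed value = $2,052,500 × 0.52 = $1,067,300
Disabled-veteran exemption = min($67,000, 30% × $1,067,300) = min($67,000, $320,190) = $67,000 (dollar cap binds)
Taxable value = $1,067,300 − $94,700 − $67,000 = $905,600
Community College District: $905,600 × 0.0034 = $3,079.04
Tamarack County: $905,600 × 0.01189 = $10,767.584
City of Rookery: $905,600 × 0.0108 = $9,780.48
Total = $23,627.104

$23,627.10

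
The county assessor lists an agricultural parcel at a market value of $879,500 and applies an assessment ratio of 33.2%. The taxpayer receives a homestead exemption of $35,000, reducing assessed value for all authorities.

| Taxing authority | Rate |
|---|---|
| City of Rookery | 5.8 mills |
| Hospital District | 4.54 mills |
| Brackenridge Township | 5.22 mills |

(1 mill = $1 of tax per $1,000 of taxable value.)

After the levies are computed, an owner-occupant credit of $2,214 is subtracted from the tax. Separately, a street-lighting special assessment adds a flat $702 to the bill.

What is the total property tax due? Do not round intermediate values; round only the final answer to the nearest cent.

$2,486.83

Assessed value = $879,500 × 0.332 = $291,994
Taxable value = $291,994 − $35,000 = $256,994
City of Rookery: $256,994 × 0.0058 = $1,490.5652
Hospital District: $256,994 × 0.00454 = $1,166.75276
Brackenridge Township: $256,994 × 0.00522 = $1,341.50868
Levies subtotal = $3,998.82664
After credit = $3,998.82664 − $2,214 = $1,784.82664
Total = $1,784.82664 + $702 = $2,486.82664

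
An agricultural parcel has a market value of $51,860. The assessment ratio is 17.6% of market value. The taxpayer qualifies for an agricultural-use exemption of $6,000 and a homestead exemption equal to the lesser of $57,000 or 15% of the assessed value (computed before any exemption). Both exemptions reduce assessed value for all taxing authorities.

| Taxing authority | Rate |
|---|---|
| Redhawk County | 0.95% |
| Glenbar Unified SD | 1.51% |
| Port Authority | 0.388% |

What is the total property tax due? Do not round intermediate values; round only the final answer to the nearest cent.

$50.08

Assessed value = $51,860 × 0.176 = $9,127.36
Homestead exemption = min($57,000, 15% × $9,127.36) = min($57,000, $1,369.104) = $1,369.104 (percentage binds)
Taxable value = $9,127.36 − $6,000 − $1,369.104 = $1,758.256
Redhawk County: $1,758.256 × 0.0095 = $16.703432
Glenbar Unified SD: $1,758.256 × 0.0151 = $26.5496656
Port Authority: $1,758.256 × 0.00388 = $6.82203328
Total = $50.07513088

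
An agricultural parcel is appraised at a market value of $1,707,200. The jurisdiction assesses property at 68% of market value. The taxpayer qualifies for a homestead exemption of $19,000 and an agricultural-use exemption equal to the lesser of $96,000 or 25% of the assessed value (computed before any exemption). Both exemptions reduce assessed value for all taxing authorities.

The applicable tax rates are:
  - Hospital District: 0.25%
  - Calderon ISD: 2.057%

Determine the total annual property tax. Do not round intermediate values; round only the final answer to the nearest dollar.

Assessed value = $1,707,200 × 0.68 = $1,160,896
Agricultural-use exemption = min($96,000, 25% × $1,160,896) = min($96,000, $290,224) = $96,000 (dollar cap binds)
Taxable value = $1,160,896 − $19,000 − $96,000 = $1,045,896
Hospital District: $1,045,896 × 0.0025 = $2,614.74
Calderon ISD: $1,045,896 × 0.02057 = $21,514.08072
Total = $24,128.82072

$24,129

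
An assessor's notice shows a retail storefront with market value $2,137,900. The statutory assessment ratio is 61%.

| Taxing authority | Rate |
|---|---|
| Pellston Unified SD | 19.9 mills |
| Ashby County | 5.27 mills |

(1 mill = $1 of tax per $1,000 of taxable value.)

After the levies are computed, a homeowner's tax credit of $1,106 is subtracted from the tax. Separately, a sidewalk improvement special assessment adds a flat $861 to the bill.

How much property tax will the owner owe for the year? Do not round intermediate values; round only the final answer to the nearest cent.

$32,579.68

Assessed value = $2,137,900 × 0.61 = $1,304,119
Pellston Unified SD: $1,304,119 × 0.0199 = $25,951.9681
Ashby County: $1,304,119 × 0.00527 = $6,872.70713
Levies subtotal = $32,824.67523
After credit = $32,824.67523 − $1,106 = $31,718.67523
Total = $31,718.67523 + $861 = $32,579.67523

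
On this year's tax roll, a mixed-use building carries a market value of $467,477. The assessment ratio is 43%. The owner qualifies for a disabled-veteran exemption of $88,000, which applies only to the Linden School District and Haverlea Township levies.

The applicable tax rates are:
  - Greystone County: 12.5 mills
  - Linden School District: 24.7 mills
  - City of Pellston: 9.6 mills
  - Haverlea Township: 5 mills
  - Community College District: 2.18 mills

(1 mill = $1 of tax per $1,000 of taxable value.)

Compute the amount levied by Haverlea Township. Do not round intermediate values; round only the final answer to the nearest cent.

$565.08

Assessed value = $467,477 × 0.43 = $201,015.11
Haverlea Township taxable value = $201,015.11 − $88,000 = $113,015.11
Haverlea Township levy = $113,015.11 × 0.005 = $565.07555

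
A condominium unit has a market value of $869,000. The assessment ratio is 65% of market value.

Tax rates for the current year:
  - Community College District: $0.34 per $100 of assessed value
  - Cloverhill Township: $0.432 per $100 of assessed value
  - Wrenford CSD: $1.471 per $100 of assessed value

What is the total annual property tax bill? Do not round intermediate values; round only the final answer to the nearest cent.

$12,669.59

Assessed value = $869,000 × 0.65 = $564,850
Community College District: $564,850 × 0.0034 = $1,920.49
Cloverhill Township: $564,850 × 0.00432 = $2,440.152
Wrenford CSD: $564,850 × 0.01471 = $8,308.9435
Total = $1,920.49 + $2,440.152 + $8,308.9435 = $12,669.5855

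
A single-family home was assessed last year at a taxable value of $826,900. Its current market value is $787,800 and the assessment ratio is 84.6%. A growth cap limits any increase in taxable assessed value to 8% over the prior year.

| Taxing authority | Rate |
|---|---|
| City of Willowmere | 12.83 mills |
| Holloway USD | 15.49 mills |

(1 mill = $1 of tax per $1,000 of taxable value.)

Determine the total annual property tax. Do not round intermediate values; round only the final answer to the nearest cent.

$18,874.68

Uncapped assessed value = $787,800 × 0.846 = $666,478.8
Cap limit = $826,900 × 1.08 = $893,052
Taxable assessed value = min($666,478.8, $893,052) = $666,478.8 (cap does not bind)
City of Willowmere: $666,478.8 × 0.01283 = $8,550.923004
Holloway USD: $666,478.8 × 0.01549 = $10,323.756612
Total = $18,874.679616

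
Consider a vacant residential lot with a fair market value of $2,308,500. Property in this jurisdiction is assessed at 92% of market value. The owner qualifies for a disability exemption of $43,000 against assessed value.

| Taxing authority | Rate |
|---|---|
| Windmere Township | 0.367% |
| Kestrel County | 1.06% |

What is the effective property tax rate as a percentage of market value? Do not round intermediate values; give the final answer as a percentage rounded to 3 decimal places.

1.286%

Assessed value = $2,308,500 × 0.92 = $2,123,820
Taxable value = $2,123,820 − $43,000 = $2,080,820
Windmere Township: $2,080,820 × 0.00367 = $7,636.6094
Kestrel County: $2,080,820 × 0.0106 = $22,056.692
Total tax = $29,693.3014
Effective rate = $29,693.3014 ÷ $2,308,500 = 1.286% of market value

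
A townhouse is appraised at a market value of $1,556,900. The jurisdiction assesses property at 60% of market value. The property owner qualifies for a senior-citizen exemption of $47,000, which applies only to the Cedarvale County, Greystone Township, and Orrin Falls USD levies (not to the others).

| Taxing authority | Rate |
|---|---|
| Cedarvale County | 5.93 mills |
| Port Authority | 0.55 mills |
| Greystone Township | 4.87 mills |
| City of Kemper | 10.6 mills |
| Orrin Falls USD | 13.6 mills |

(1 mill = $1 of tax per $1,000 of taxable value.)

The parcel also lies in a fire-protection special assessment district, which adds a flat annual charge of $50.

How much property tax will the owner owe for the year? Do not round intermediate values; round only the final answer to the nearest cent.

$32,111.88

Assessed value = $1,556,900 × 0.6 = $934,140
Cedarvale County: ($934,140 − $47,000) × 0.00593 = $887,140 × 0.00593 = $5,260.7402
Port Authority: $934,140 × 0.00055 = $513.777
Greystone Township: ($934,140 − $47,000) × 0.00487 = $887,140 × 0.00487 = $4,320.3718
City of Kemper: $934,140 × 0.0106 = $9,901.884
Orrin Falls USD: ($934,140 − $47,000) × 0.0136 = $887,140 × 0.0136 = $12,065.104
Levies subtotal = $32,061.877
Total = $32,061.877 + $50 = $32,111.877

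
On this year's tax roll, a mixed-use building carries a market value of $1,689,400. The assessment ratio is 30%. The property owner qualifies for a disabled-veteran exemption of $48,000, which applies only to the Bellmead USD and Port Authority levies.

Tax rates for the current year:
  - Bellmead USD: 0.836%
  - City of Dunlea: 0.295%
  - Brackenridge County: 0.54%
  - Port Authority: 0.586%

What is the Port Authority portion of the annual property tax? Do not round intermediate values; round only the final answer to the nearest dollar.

$2,689

Assessed value = $1,689,400 × 0.3 = $506,820
Port Authority taxable value = $506,820 − $48,000 = $458,820
Port Authority levy = $458,820 × 0.00586 = $2,688.6852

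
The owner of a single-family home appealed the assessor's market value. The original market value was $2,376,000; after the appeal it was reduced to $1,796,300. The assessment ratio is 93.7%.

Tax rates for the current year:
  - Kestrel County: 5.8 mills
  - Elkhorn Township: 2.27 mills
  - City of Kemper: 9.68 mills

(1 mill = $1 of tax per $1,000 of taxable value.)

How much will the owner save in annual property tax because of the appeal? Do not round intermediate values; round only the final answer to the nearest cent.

Old assessed value = $2,376,000 × 0.937 = $2,226,312
New assessed value = $1,796,300 × 0.937 = $1,683,133.1
Combined rate = 0.0058 + 0.00227 + 0.00968 = 0.01775
Old tax = $2,226,312 × 0.01775 = $39,517.038
New tax = $1,683,133.1 × 0.01775 = $29,875.612525
Reduction = $39,517.038 − $29,875.612525 = $9,641.425475

$9,641.43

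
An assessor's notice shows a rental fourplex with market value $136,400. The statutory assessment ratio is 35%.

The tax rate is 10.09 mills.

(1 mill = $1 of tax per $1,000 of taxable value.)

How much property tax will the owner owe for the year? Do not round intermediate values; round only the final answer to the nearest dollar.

Assessed value = $136,400 × 0.35 = $47,740
Tax = $47,740 × 0.01009 = $481.6966

$482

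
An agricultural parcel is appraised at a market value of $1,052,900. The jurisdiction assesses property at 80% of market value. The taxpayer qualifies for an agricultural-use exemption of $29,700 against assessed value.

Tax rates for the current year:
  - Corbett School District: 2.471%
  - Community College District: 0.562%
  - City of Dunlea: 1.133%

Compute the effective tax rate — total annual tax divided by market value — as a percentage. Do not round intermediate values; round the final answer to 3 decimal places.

3.215%

Assessed value = $1,052,900 × 0.8 = $842,320
Taxable value = $842,320 − $29,700 = $812,620
Corbett School District: $812,620 × 0.02471 = $20,079.8402
Community College District: $812,620 × 0.00562 = $4,566.9244
City of Dunlea: $812,620 × 0.01133 = $9,206.9846
Total tax = $33,853.7492
Effective rate = $33,853.7492 ÷ $1,052,900 = 3.215% of market value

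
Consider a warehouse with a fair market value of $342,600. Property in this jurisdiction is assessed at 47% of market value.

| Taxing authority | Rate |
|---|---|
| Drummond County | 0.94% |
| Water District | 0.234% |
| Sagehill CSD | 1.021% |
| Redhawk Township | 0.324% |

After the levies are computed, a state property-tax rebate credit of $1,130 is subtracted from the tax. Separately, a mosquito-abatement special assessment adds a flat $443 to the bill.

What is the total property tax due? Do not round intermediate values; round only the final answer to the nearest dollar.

Assessed value = $342,600 × 0.47 = $161,022
Drummond County: $161,022 × 0.0094 = $1,513.6068
Water District: $161,022 × 0.00234 = $376.79148
Sagehill CSD: $161,022 × 0.01021 = $1,644.03462
Redhawk Township: $161,022 × 0.00324 = $521.71128
Levies subtotal = $4,056.14418
After credit = $4,056.14418 − $1,130 = $2,926.14418
Total = $2,926.14418 + $443 = $3,369.14418

$3,369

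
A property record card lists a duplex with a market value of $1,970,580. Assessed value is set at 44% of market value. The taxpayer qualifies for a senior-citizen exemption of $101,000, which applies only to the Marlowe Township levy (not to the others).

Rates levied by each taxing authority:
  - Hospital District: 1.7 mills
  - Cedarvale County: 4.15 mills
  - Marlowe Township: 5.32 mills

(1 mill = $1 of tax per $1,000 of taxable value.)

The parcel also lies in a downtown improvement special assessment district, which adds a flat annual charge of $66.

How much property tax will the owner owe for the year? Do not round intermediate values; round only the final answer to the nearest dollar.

$9,214

Assessed value = $1,970,580 × 0.44 = $867,055.2
Hospital District: $867,055.2 × 0.0017 = $1,473.99384
Cedarvale County: $867,055.2 × 0.00415 = $3,598.27908
Marlowe Township: ($867,055.2 − $101,000) × 0.00532 = $766,055.2 × 0.00532 = $4,075.413664
Levies subtotal = $9,147.686584
Total = $9,147.686584 + $66 = $9,213.686584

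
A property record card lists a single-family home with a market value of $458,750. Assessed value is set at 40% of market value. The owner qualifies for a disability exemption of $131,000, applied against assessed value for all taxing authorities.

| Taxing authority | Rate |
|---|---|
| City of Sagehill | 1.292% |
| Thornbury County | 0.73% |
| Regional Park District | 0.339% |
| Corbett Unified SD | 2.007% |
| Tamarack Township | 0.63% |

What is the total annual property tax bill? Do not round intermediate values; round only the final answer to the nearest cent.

$2,623.95

Assessed value = $458,750 × 0.4 = $183,500
Taxable value = $183,500 − $131,000 = $52,500
City of Sagehill: $52,500 × 0.01292 = $678.3
Thornbury County: $52,500 × 0.0073 = $383.25
Regional Park District: $52,500 × 0.00339 = $177.975
Corbett Unified SD: $52,500 × 0.02007 = $1,053.675
Tamarack Township: $52,500 × 0.0063 = $330.75
Total = $678.3 + $383.25 + $177.975 + $1,053.675 + $330.75 = $2,623.95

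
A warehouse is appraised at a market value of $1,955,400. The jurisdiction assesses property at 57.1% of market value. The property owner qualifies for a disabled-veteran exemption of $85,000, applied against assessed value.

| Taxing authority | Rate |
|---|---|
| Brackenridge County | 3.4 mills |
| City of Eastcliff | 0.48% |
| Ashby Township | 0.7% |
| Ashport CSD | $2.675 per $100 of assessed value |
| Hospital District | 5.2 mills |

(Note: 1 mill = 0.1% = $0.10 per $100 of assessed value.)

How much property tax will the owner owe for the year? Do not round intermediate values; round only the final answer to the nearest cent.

$48,636.80

Assessed value = $1,955,400 × 0.571 = $1,116,533.4
Taxable value = $1,116,533.4 − $85,000 = $1,031,533.4
Brackenridge County: $1,031,533.4 × 0.0034 = $3,507.21356
City of Eastcliff: $1,031,533.4 × 0.0048 = $4,951.36032
Ashby Township: $1,031,533.4 × 0.007 = $7,220.7338
Ashport CSD: $1,031,533.4 × 0.02675 = $27,593.51845
Hospital District: $1,031,533.4 × 0.0052 = $5,363.97368
Total = $48,636.79981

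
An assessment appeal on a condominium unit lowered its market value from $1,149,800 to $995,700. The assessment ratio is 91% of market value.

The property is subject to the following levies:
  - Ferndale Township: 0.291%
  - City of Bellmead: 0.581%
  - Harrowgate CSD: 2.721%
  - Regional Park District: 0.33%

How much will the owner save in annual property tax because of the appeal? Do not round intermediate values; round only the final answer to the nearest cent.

Old assessed value = $1,149,800 × 0.91 = $1,046,318
New assessed value = $995,700 × 0.91 = $906,087
Combined rate = 0.00291 + 0.00581 + 0.02721 + 0.0033 = 0.03923
Old tax = $1,046,318 × 0.03923 = $41,047.05514
New tax = $906,087 × 0.03923 = $35,545.79301
Reduction = $41,047.05514 − $35,545.79301 = $5,501.26213

$5,501.26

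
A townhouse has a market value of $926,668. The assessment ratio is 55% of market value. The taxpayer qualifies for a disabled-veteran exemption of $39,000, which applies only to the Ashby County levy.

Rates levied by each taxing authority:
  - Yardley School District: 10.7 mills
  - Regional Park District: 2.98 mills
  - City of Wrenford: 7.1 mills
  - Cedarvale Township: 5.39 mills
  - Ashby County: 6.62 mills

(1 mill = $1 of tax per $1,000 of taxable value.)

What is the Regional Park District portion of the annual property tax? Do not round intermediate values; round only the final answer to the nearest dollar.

$1,519

Assessed value = $926,668 × 0.55 = $509,667.4
Regional Park District taxable value = $509,667.4 (exemption does not apply)
Regional Park District levy = $509,667.4 × 0.00298 = $1,518.808852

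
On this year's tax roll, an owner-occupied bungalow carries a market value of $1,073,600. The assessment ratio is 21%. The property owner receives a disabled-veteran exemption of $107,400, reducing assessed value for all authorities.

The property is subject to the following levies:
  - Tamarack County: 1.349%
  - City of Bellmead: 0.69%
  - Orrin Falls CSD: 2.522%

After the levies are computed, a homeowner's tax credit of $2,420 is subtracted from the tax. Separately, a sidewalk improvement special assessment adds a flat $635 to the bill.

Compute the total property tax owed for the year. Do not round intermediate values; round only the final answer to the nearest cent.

$3,599.53

Assessed value = $1,073,600 × 0.21 = $225,456
Taxable value = $225,456 − $107,400 = $118,056
Tamarack County: $118,056 × 0.01349 = $1,592.57544
City of Bellmead: $118,056 × 0.0069 = $814.5864
Orrin Falls CSD: $118,056 × 0.02522 = $2,977.37232
Levies subtotal = $5,384.53416
After credit = $5,384.53416 − $2,420 = $2,964.53416
Total = $2,964.53416 + $635 = $3,599.53416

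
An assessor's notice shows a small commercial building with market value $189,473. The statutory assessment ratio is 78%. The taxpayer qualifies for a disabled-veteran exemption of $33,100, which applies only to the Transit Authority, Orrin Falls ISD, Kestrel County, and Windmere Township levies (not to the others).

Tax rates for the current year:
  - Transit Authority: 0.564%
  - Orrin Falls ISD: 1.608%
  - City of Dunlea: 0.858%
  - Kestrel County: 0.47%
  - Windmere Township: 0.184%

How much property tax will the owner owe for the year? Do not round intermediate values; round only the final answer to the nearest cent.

$4,509.14

Assessed value = $189,473 × 0.78 = $147,788.94
Transit Authority: ($147,788.94 − $33,100) × 0.00564 = $114,688.94 × 0.00564 = $646.8456216
Orrin Falls ISD: ($147,788.94 − $33,100) × 0.01608 = $114,688.94 × 0.01608 = $1,844.1981552
City of Dunlea: $147,788.94 × 0.00858 = $1,268.0291052
Kestrel County: ($147,788.94 − $33,100) × 0.0047 = $114,688.94 × 0.0047 = $539.038018
Windmere Township: ($147,788.94 − $33,100) × 0.00184 = $114,688.94 × 0.00184 = $211.0276496
Total = $4,509.1385496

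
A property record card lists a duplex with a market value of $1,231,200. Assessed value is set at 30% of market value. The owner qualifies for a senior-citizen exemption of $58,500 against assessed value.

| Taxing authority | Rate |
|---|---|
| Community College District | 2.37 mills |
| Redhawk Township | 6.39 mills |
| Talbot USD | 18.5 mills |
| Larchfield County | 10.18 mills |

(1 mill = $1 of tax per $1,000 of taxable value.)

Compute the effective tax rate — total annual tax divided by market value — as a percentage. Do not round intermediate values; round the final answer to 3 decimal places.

0.945%

Assessed value = $1,231,200 × 0.3 = $369,360
Taxable value = $369,360 − $58,500 = $310,860
Community College District: $310,860 × 0.00237 = $736.7382
Redhawk Township: $310,860 × 0.00639 = $1,986.3954
Talbot USD: $310,860 × 0.0185 = $5,750.91
Larchfield County: $310,860 × 0.01018 = $3,164.5548
Total tax = $11,638.5984
Effective rate = $11,638.5984 ÷ $1,231,200 = 0.945% of market value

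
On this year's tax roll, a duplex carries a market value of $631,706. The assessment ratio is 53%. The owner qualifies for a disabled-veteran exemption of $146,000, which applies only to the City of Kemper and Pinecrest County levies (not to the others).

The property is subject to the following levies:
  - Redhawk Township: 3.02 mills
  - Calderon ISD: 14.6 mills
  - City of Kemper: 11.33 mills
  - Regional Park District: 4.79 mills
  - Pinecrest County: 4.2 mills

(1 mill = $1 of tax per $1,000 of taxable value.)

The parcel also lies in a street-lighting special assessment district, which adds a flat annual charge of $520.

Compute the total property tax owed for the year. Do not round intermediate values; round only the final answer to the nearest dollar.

$10,955

Assessed value = $631,706 × 0.53 = $334,804.18
Redhawk Township: $334,804.18 × 0.00302 = $1,011.1086236
Calderon ISD: $334,804.18 × 0.0146 = $4,888.141028
City of Kemper: ($334,804.18 − $146,000) × 0.01133 = $188,804.18 × 0.01133 = $2,139.1513594
Regional Park District: $334,804.18 × 0.00479 = $1,603.7120222
Pinecrest County: ($334,804.18 − $146,000) × 0.0042 = $188,804.18 × 0.0042 = $792.977556
Levies subtotal = $10,435.0905892
Total = $10,435.0905892 + $520 = $10,955.0905892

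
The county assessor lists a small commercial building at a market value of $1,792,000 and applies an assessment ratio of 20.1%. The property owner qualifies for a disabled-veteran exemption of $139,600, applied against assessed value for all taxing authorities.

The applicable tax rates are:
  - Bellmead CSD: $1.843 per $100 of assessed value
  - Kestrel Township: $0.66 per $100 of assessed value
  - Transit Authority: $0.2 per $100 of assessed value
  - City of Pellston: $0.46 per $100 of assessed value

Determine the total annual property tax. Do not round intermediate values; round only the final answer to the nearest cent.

$6,977.32

Assessed value = $1,792,000 × 0.201 = $360,192
Taxable value = $360,192 − $139,600 = $220,592
Bellmead CSD: $220,592 × 0.01843 = $4,065.51056
Kestrel Township: $220,592 × 0.0066 = $1,455.9072
Transit Authority: $220,592 × 0.002 = $441.184
City of Pellston: $220,592 × 0.0046 = $1,014.7232
Total = $4,065.51056 + $1,455.9072 + $441.184 + $1,014.7232 = $6,977.32496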